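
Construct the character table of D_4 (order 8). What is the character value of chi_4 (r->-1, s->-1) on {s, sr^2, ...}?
Conjugacy classes: {e} of size 1, {r^2} of size 1, {r^1, r^3} of size 2, {s, sr^2, ...} of size 2, {sr, sr^3, ...} of size 2.
Character table:
  irrep \ class              {e} (size 1)  {r^2} (size 1)  {r^1, r^3} (size 2)  {s, sr^2, ...} (size 2)  {sr, sr^3, ...} (size 2)
  chi_1 (triv)               1             1               1                    1                        1                       
  chi_2 (sign: r->1, s->-1)  1             1               1                    -1                       -1                      
  chi_3 (r->-1, s->1)        1             1               -1                   1                        -1                      
  chi_4 (r->-1, s->-1)       1             1               -1                   -1                       1                       
  chi_5 (2d, j=1)            2             -2              0                    0                        0                       

Spot check: chi_4 (r->-1, s->-1) on {s, sr^2, ...} = -1.

Explanation: D_4 has order 2*4 = 8 with 5 conjugacy classes, hence 5 irreducibles. Sum of squared dims 1 + 1 + 1 + 1 + 4 = 8 = |G|. Linear characters come from the abelianisation; the 2-dimensional irreps have character r^k -> 2*cos(2*pi*j*k/4), reflections -> 0.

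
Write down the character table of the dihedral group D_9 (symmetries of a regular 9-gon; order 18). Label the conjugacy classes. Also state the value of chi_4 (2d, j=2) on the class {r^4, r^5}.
Conjugacy classes: {e} of size 1, {r^1, r^8} of size 2, {r^2, r^7} of size 2, {r^3, r^6} of size 2, {r^4, r^5} of size 2, {s, sr, ..., sr^8} of size 9.
Character table:
  irrep \ class              {e} (size 1)  {r^1, r^8} (size 2)  {r^2, r^7} (size 2)  {r^3, r^6} (size 2)  {r^4, r^5} (size 2)  {s, sr, ..., sr^8} (size 9)
  chi_1 (triv)               1             1                    1                    1                    1                    1                          
  chi_2 (sign: r->1, s->-1)  1             1                    1                    1                    1                    -1                         
  chi_3 (2d, j=1)            2             2*cos(2*pi/9)        2*cos(4*pi/9)        -1                   -2*cos(pi/9)         0                          
  chi_4 (2d, j=2)            2             2*cos(4*pi/9)        -2*cos(pi/9)         -1                   2*cos(2*pi/9)        0                          
  chi_5 (2d, j=3)            2             -1                   -1                   2                    -1                   0                          
  chi_6 (2d, j=4)            2             -2*cos(pi/9)         2*cos(2*pi/9)        -1                   2*cos(4*pi/9)        0                          

Spot check: chi_4 (2d, j=2) on {r^4, r^5} = 2*cos(2*pi/9).

Proof sketch: D_9 has order 2*9 = 18 with 6 conjugacy classes, hence 6 irreducibles. Sum of squared dims 1 + 1 + 4 + 4 + 4 + 4 = 18 = |G|. Linear characters come from the abelianisation; the 2-dimensional irreps have character r^k -> 2*cos(2*pi*j*k/9), reflections -> 0.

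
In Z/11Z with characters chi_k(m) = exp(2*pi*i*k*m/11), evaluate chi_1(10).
chi_1(10) = zeta_11^10 = exp(-2*I*pi/11)

Argument: chi_1(10) = zeta_11^(1*10) = zeta_11^10. Since zeta_11^11 = 1, this equals zeta_11^10 = exp(2*pi*i*10/11) = exp(-2*I*pi/11).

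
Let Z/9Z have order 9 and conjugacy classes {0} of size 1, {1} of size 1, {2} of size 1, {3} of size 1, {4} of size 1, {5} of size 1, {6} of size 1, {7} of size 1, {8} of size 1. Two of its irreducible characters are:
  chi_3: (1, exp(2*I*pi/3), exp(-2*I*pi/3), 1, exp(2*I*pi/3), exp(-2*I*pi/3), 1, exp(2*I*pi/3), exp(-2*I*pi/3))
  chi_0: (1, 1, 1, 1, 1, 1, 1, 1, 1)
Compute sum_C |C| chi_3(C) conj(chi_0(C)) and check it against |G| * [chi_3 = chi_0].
Sum = 0; so <chi_3, chi_0> = 0 (distinct irreducibles are orthogonal).

Why: Compute term by term over conjugacy classes (|C| * chi_3(C) * conj(chi_0(C))):
  1*(1)*conj(1) + 1*(exp(2*I*pi/3))*conj(1) + 1*(exp(-2*I*pi/3))*conj(1) + 1*(1)*conj(1) + 1*(exp(2*I*pi/3))*conj(1) + 1*(exp(-2*I*pi/3))*conj(1) + 1*(1)*conj(1) + 1*(exp(2*I*pi/3))*conj(1) + 1*(exp(-2*I*pi/3))*conj(1)
  = (1) + (exp(2*I*pi/3)) + (exp(-2*I*pi/3)) + (1) + (exp(2*I*pi/3)) + (exp(-2*I*pi/3)) + (1) + (exp(2*I*pi/3)) + (exp(-2*I*pi/3))
  = 0.
(Exp terms are combined using exp(i*s)*conj(exp(i*t)) = exp(i*(s-t)), and sums of them are collapsed using the identity that for every m > 1 the m distinct m-th roots of unity sum to 0, e.g. 1 + exp(2*I*pi/3) + exp(-2*I*pi/3) = 0.)
Dividing by |G| = 9 gives 0/9 = 0, matching the row-orthogonality relation <chi_3, chi_0> = [chi_3 = chi_0].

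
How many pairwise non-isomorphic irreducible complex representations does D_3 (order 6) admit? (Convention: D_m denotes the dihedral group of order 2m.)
3

Working: The number of irreducible complex representations of a finite group equals its number of conjugacy classes. D_3 has 3 conjugacy classes ((n+3)/2 for n odd), so D_3 (order 6) has exactly 3 irreducible complex representations.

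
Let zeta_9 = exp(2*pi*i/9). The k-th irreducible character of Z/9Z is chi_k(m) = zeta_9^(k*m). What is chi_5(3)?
chi_5(3) = zeta_9^15 = exp(-2*I*pi/3)

Derivation: chi_5(3) = zeta_9^(5*3) = zeta_9^15. Since zeta_9^9 = 1, this equals zeta_9^6 = exp(2*pi*i*6/9) = exp(-2*I*pi/3).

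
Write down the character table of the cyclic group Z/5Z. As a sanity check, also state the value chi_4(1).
Character table of Z/5Z (irreps indexed chi_0,...,chi_4 with chi_k(m) = zeta_5^(k*m), zeta_5 = exp(2*pi*i/5)):
  irrep \ class  {0} (size 1)  {1} (size 1)    {2} (size 1)    {3} (size 1)    {4} (size 1)  
  chi_0          1             1               1               1               1             
  chi_1          1             exp(2*I*pi/5)   exp(4*I*pi/5)   exp(-4*I*pi/5)  exp(-2*I*pi/5)
  chi_2          1             exp(4*I*pi/5)   exp(-2*I*pi/5)  exp(2*I*pi/5)   exp(-4*I*pi/5)
  chi_3          1             exp(-4*I*pi/5)  exp(2*I*pi/5)   exp(-2*I*pi/5)  exp(4*I*pi/5) 
  chi_4          1             exp(-2*I*pi/5)  exp(-4*I*pi/5)  exp(4*I*pi/5)   exp(2*I*pi/5) 

Spot check: chi_4(1) = zeta_5^(4*1) = zeta_5^4 = exp(-2*I*pi/5).

Solution. Z/5Z is abelian, so all 5 irreducible complex representations are 1-dimensional. They are given by chi_k(m) = zeta_5^(k*m) for k = 0,...,4. Row orthogonality: sum_m chi_k(m) conj(chi_l(m)) = 5 * [k = l].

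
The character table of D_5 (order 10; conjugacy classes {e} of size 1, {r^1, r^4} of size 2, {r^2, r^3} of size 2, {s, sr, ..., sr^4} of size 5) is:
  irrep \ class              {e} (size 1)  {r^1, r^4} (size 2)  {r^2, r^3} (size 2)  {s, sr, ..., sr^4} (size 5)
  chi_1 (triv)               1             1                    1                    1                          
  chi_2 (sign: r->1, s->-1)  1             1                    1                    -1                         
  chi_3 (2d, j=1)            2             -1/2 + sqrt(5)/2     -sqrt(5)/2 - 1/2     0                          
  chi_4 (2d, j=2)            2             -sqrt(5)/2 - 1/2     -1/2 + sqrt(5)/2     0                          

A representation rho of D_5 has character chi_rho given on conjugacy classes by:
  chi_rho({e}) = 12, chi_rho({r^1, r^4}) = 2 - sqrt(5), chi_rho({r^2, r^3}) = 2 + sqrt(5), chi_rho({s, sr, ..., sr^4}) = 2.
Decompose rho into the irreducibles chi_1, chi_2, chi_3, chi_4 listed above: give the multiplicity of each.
Multiplicities: chi_1: 3, chi_2: 1, chi_3: 1, chi_4: 3.

Why: Use <chi_rho, chi> = (1/|G|) sum_C |C| * chi_rho(C) * conj(chi(C)) with |G| = 10 for each irreducible chi in the table:
  <chi_rho, chi_1> = (1/10)[1*(12)*conj(1) + 2*(2 - sqrt(5))*conj(1) + 2*(2 + sqrt(5))*conj(1) + 5*(2)*conj(1)]
      = (1/10)[(12) + (4 - 2*sqrt(5)) + (4 + 2*sqrt(5)) + (10)] = 30/10 = 3
  <chi_rho, chi_2> = (1/10)[1*(12)*conj(1) + 2*(2 - sqrt(5))*conj(1) + 2*(2 + sqrt(5))*conj(1) + 5*(2)*conj(-1)]
      = (1/10)[(12) + (4 - 2*sqrt(5)) + (4 + 2*sqrt(5)) + (-10)] = 10/10 = 1
  <chi_rho, chi_3> = (1/10)[1*(12)*conj(2) + 2*(2 - sqrt(5))*conj(-1/2 + sqrt(5)/2) + 2*(2 + sqrt(5))*conj(-sqrt(5)/2 - 1/2) + 5*(2)*conj(0)]
      = (1/10)[(24) + (-7 + 3*sqrt(5)) + (-7 - 3*sqrt(5)) + (0)] = 10/10 = 1
  <chi_rho, chi_4> = (1/10)[1*(12)*conj(2) + 2*(2 - sqrt(5))*conj(-sqrt(5)/2 - 1/2) + 2*(2 + sqrt(5))*conj(-1/2 + sqrt(5)/2) + 5*(2)*conj(0)]
      = (1/10)[(24) + (3 - sqrt(5)) + (sqrt(5) + 3) + (0)] = 30/10 = 3
Dimension check: dim(rho) = sum (mult * dim) = 3*1 + 1*1 + 1*2 + 3*2 = 12 = chi_rho(e) = 12.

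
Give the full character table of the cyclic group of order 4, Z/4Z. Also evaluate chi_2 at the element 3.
Character table of Z/4Z (irreps indexed chi_0,...,chi_3 with chi_k(m) = zeta_4^(k*m), zeta_4 = exp(2*pi*i/4)):
  irrep \ class  {0} (size 1)  {1} (size 1)  {2} (size 1)  {3} (size 1)
  chi_0          1             1             1             1           
  chi_1          1             I             -1            -I          
  chi_2          1             -1            1             -1          
  chi_3          1             -I            -1            I           

Spot check: chi_2(3) = zeta_4^(2*3) = zeta_4^6 = -1.

Argument: Z/4Z is abelian, so all 4 irreducible complex representations are 1-dimensional. They are given by chi_k(m) = zeta_4^(k*m) for k = 0,...,3. Row orthogonality: sum_m chi_k(m) conj(chi_l(m)) = 4 * [k = l].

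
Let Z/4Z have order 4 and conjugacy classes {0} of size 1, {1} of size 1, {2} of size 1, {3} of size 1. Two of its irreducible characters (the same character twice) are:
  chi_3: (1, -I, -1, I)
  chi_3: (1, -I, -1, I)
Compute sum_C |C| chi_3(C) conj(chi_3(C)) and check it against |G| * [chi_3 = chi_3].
Sum = 4 = |G| = 4; so <chi_3, chi_3> = 1 (norm-1 confirms irreducibility).

Justification: Compute term by term over conjugacy classes (|C| * chi_3(C) * conj(chi_3(C))):
  1*(1)*conj(1) + 1*(-I)*conj(-I) + 1*(-1)*conj(-1) + 1*(I)*conj(I)
  = (1) + (1) + (1) + (1)
  = 4.
(Exp terms are combined using exp(i*s)*conj(exp(i*t)) = exp(i*(s-t)), and sums of them are collapsed using the identity that for every m > 1 the m distinct m-th roots of unity sum to 0, e.g. 1 + exp(2*I*pi/3) + exp(-2*I*pi/3) = 0.)
Dividing by |G| = 4 gives 4/4 = 1, matching the row-orthogonality relation <chi_3, chi_3> = [chi_3 = chi_3].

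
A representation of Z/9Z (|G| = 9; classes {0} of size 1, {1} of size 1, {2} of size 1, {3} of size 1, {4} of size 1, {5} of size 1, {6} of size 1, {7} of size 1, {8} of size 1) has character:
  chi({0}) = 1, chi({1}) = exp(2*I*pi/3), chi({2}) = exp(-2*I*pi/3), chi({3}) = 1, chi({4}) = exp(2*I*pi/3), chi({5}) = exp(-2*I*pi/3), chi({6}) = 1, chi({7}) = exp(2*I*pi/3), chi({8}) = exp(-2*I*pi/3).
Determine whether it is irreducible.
Irreducible: <chi, chi> = 1.

Proof sketch: <chi, chi> = (1/|G|) sum_C |C| * |chi(C)|^2 = (1/9)[1*|1|^2 + 1*|exp(2*I*pi/3)|^2 + 1*|exp(-2*I*pi/3)|^2 + 1*|1|^2 + 1*|exp(2*I*pi/3)|^2 + 1*|exp(-2*I*pi/3)|^2 + 1*|1|^2 + 1*|exp(2*I*pi/3)|^2 + 1*|exp(-2*I*pi/3)|^2]
  = (1/9)[(1) + (1) + (1) + (1) + (1) + (1) + (1) + (1) + (1)] = 9/9 = 1.
(Exp terms are combined using exp(i*s)*conj(exp(i*t)) = exp(i*(s-t)), and sums of them are collapsed using the identity that for every m > 1 the m distinct m-th roots of unity sum to 0, e.g. 1 + exp(2*I*pi/3) + exp(-2*I*pi/3) = 0.)
A character is irreducible iff <chi, chi> = 1, so this representation is irreducible.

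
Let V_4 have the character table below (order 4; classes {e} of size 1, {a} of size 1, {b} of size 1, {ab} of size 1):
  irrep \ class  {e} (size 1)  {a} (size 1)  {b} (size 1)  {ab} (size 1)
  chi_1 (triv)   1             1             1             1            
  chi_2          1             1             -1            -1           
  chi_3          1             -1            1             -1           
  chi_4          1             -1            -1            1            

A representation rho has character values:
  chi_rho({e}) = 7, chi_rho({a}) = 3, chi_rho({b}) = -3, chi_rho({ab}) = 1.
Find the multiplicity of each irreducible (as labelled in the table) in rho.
Multiplicities: chi_1: 2, chi_2: 3, chi_3: 0, chi_4: 2.

Proof sketch: Use <chi_rho, chi> = (1/|G|) sum_C |C| * chi_rho(C) * conj(chi(C)) with |G| = 4 for each irreducible chi in the table:
  <chi_rho, chi_1> = (1/4)[1*(7)*conj(1) + 1*(3)*conj(1) + 1*(-3)*conj(1) + 1*(1)*conj(1)]
      = (1/4)[(7) + (3) + (-3) + (1)] = 8/4 = 2
  <chi_rho, chi_2> = (1/4)[1*(7)*conj(1) + 1*(3)*conj(1) + 1*(-3)*conj(-1) + 1*(1)*conj(-1)]
      = (1/4)[(7) + (3) + (3) + (-1)] = 12/4 = 3
  <chi_rho, chi_3> = (1/4)[1*(7)*conj(1) + 1*(3)*conj(-1) + 1*(-3)*conj(1) + 1*(1)*conj(-1)]
      = (1/4)[(7) + (-3) + (-3) + (-1)] = 0/4 = 0
  <chi_rho, chi_4> = (1/4)[1*(7)*conj(1) + 1*(3)*conj(-1) + 1*(-3)*conj(-1) + 1*(1)*conj(1)]
      = (1/4)[(7) + (-3) + (3) + (1)] = 8/4 = 2
Dimension check: dim(rho) = sum (mult * dim) = 2*1 + 3*1 + 0*1 + 2*1 = 7 = chi_rho(e) = 7.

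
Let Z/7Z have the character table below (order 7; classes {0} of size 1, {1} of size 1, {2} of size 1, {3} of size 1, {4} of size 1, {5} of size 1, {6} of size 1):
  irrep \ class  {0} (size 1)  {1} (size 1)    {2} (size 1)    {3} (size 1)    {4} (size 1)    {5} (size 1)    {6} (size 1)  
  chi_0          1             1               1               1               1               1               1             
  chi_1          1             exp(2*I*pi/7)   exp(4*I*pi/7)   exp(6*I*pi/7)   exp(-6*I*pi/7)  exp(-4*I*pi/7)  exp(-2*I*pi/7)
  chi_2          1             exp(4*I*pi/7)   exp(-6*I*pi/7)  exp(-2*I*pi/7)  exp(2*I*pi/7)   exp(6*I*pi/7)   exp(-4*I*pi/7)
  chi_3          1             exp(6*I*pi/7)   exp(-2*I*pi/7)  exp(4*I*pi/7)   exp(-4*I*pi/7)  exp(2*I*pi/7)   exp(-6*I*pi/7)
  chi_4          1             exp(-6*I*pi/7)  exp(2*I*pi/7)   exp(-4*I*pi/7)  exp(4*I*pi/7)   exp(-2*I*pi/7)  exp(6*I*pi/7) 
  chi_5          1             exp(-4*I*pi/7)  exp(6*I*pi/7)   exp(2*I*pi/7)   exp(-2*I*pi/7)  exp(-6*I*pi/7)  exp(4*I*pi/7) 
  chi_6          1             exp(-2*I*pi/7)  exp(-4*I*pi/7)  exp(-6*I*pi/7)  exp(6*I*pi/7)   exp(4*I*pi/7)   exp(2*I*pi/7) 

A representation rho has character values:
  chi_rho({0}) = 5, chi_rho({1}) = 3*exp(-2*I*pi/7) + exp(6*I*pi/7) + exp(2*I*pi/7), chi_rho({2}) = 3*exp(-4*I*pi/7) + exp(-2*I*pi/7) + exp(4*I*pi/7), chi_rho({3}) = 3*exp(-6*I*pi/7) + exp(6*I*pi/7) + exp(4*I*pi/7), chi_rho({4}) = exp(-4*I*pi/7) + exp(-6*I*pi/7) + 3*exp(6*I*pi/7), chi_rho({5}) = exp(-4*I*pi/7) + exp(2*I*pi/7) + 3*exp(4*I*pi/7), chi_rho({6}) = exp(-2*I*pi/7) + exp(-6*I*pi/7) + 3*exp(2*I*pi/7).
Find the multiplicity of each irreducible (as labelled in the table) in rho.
Multiplicities: chi_0: 0, chi_1: 1, chi_2: 0, chi_3: 1, chi_4: 0, chi_5: 0, chi_6: 3.

Use <chi_rho, chi> = (1/|G|) sum_C |C| * chi_rho(C) * conj(chi(C)) with |G| = 7 for each irreducible chi in the table:
  <chi_rho, chi_0> = (1/7)[1*(5)*conj(1) + 1*(3*exp(-2*I*pi/7) + exp(6*I*pi/7) + exp(2*I*pi/7))*conj(1) + 1*(3*exp(-4*I*pi/7) + exp(-2*I*pi/7) + exp(4*I*pi/7))*conj(1) + 1*(3*exp(-6*I*pi/7) + exp(6*I*pi/7) + exp(4*I*pi/7))*conj(1) + 1*(exp(-4*I*pi/7) + exp(-6*I*pi/7) + 3*exp(6*I*pi/7))*conj(1) + 1*(exp(-4*I*pi/7) + exp(2*I*pi/7) + 3*exp(4*I*pi/7))*conj(1) + 1*(exp(-2*I*pi/7) + exp(-6*I*pi/7) + 3*exp(2*I*pi/7))*conj(1)]
      = (1/7)[(5) + (3*exp(-2*I*pi/7) + exp(6*I*pi/7) + exp(2*I*pi/7)) + (3*exp(-4*I*pi/7) + exp(-2*I*pi/7) + exp(4*I*pi/7)) + (3*exp(-6*I*pi/7) + exp(6*I*pi/7) + exp(4*I*pi/7)) + (exp(-4*I*pi/7) + exp(-6*I*pi/7) + 3*exp(6*I*pi/7)) + (exp(-4*I*pi/7) + exp(2*I*pi/7) + 3*exp(4*I*pi/7)) + (exp(-2*I*pi/7) + exp(-6*I*pi/7) + 3*exp(2*I*pi/7))] = 0/7 = 0
  <chi_rho, chi_1> = (1/7)[1*(5)*conj(1) + 1*(3*exp(-2*I*pi/7) + exp(6*I*pi/7) + exp(2*I*pi/7))*conj(exp(2*I*pi/7)) + 1*(3*exp(-4*I*pi/7) + exp(-2*I*pi/7) + exp(4*I*pi/7))*conj(exp(4*I*pi/7)) + 1*(3*exp(-6*I*pi/7) + exp(6*I*pi/7) + exp(4*I*pi/7))*conj(exp(6*I*pi/7)) + 1*(exp(-4*I*pi/7) + exp(-6*I*pi/7) + 3*exp(6*I*pi/7))*conj(exp(-6*I*pi/7)) + 1*(exp(-4*I*pi/7) + exp(2*I*pi/7) + 3*exp(4*I*pi/7))*conj(exp(-4*I*pi/7)) + 1*(exp(-2*I*pi/7) + exp(-6*I*pi/7) + 3*exp(2*I*pi/7))*conj(exp(-2*I*pi/7))]
      = (1/7)[(5) + (1 + 3*exp(-4*I*pi/7) + exp(4*I*pi/7)) + (1 + exp(-6*I*pi/7) + 3*exp(6*I*pi/7)) + (1 + exp(-2*I*pi/7) + 3*exp(2*I*pi/7)) + (1 + 3*exp(-2*I*pi/7) + exp(2*I*pi/7)) + (1 + 3*exp(-6*I*pi/7) + exp(6*I*pi/7)) + (1 + exp(-4*I*pi/7) + 3*exp(4*I*pi/7))] = 7/7 = 1
  <chi_rho, chi_2> = (1/7)[1*(5)*conj(1) + 1*(3*exp(-2*I*pi/7) + exp(6*I*pi/7) + exp(2*I*pi/7))*conj(exp(4*I*pi/7)) + 1*(3*exp(-4*I*pi/7) + exp(-2*I*pi/7) + exp(4*I*pi/7))*conj(exp(-6*I*pi/7)) + 1*(3*exp(-6*I*pi/7) + exp(6*I*pi/7) + exp(4*I*pi/7))*conj(exp(-2*I*pi/7)) + 1*(exp(-4*I*pi/7) + exp(-6*I*pi/7) + 3*exp(6*I*pi/7))*conj(exp(2*I*pi/7)) + 1*(exp(-4*I*pi/7) + exp(2*I*pi/7) + 3*exp(4*I*pi/7))*conj(exp(6*I*pi/7)) + 1*(exp(-2*I*pi/7) + exp(-6*I*pi/7) + 3*exp(2*I*pi/7))*conj(exp(-4*I*pi/7))]
      = (1/7)[(5) + (3*exp(-6*I*pi/7) + exp(-2*I*pi/7) + exp(2*I*pi/7)) + (exp(-4*I*pi/7) + exp(4*I*pi/7) + 3*exp(2*I*pi/7)) + (3*exp(-4*I*pi/7) + exp(-6*I*pi/7) + exp(6*I*pi/7)) + (exp(-6*I*pi/7) + exp(6*I*pi/7) + 3*exp(4*I*pi/7)) + (3*exp(-2*I*pi/7) + exp(-4*I*pi/7) + exp(4*I*pi/7)) + (exp(-2*I*pi/7) + exp(2*I*pi/7) + 3*exp(6*I*pi/7))] = 0/7 = 0
  <chi_rho, chi_3> = (1/7)[1*(5)*conj(1) + 1*(3*exp(-2*I*pi/7) + exp(6*I*pi/7) + exp(2*I*pi/7))*conj(exp(6*I*pi/7)) + 1*(3*exp(-4*I*pi/7) + exp(-2*I*pi/7) + exp(4*I*pi/7))*conj(exp(-2*I*pi/7)) + 1*(3*exp(-6*I*pi/7) + exp(6*I*pi/7) + exp(4*I*pi/7))*conj(exp(4*I*pi/7)) + 1*(exp(-4*I*pi/7) + exp(-6*I*pi/7) + 3*exp(6*I*pi/7))*conj(exp(-4*I*pi/7)) + 1*(exp(-4*I*pi/7) + exp(2*I*pi/7) + 3*exp(4*I*pi/7))*conj(exp(2*I*pi/7)) + 1*(exp(-2*I*pi/7) + exp(-6*I*pi/7) + 3*exp(2*I*pi/7))*conj(exp(-6*I*pi/7))]
      = (1/7)[(5) + (1 + exp(-4*I*pi/7) + 3*exp(6*I*pi/7)) + (1 + 3*exp(-2*I*pi/7) + exp(6*I*pi/7)) + (1 + exp(2*I*pi/7) + 3*exp(4*I*pi/7)) + (1 + 3*exp(-4*I*pi/7) + exp(-2*I*pi/7)) + (1 + exp(-6*I*pi/7) + 3*exp(2*I*pi/7)) + (1 + 3*exp(-6*I*pi/7) + exp(4*I*pi/7))] = 7/7 = 1
  <chi_rho, chi_4> = (1/7)[1*(5)*conj(1) + 1*(3*exp(-2*I*pi/7) + exp(6*I*pi/7) + exp(2*I*pi/7))*conj(exp(-6*I*pi/7)) + 1*(3*exp(-4*I*pi/7) + exp(-2*I*pi/7) + exp(4*I*pi/7))*conj(exp(2*I*pi/7)) + 1*(3*exp(-6*I*pi/7) + exp(6*I*pi/7) + exp(4*I*pi/7))*conj(exp(-4*I*pi/7)) + 1*(exp(-4*I*pi/7) + exp(-6*I*pi/7) + 3*exp(6*I*pi/7))*conj(exp(4*I*pi/7)) + 1*(exp(-4*I*pi/7) + exp(2*I*pi/7) + 3*exp(4*I*pi/7))*conj(exp(-2*I*pi/7)) + 1*(exp(-2*I*pi/7) + exp(-6*I*pi/7) + 3*exp(2*I*pi/7))*conj(exp(6*I*pi/7))]
      = (1/7)[(5) + (exp(-2*I*pi/7) + exp(-6*I*pi/7) + 3*exp(4*I*pi/7)) + (3*exp(-6*I*pi/7) + exp(-4*I*pi/7) + exp(2*I*pi/7)) + (3*exp(-2*I*pi/7) + exp(-4*I*pi/7) + exp(-6*I*pi/7)) + (exp(6*I*pi/7) + exp(4*I*pi/7) + 3*exp(2*I*pi/7)) + (exp(-2*I*pi/7) + exp(4*I*pi/7) + 3*exp(6*I*pi/7)) + (3*exp(-4*I*pi/7) + exp(6*I*pi/7) + exp(2*I*pi/7))] = 0/7 = 0
  <chi_rho, chi_5> = (1/7)[1*(5)*conj(1) + 1*(3*exp(-2*I*pi/7) + exp(6*I*pi/7) + exp(2*I*pi/7))*conj(exp(-4*I*pi/7)) + 1*(3*exp(-4*I*pi/7) + exp(-2*I*pi/7) + exp(4*I*pi/7))*conj(exp(6*I*pi/7)) + 1*(3*exp(-6*I*pi/7) + exp(6*I*pi/7) + exp(4*I*pi/7))*conj(exp(2*I*pi/7)) + 1*(exp(-4*I*pi/7) + exp(-6*I*pi/7) + 3*exp(6*I*pi/7))*conj(exp(-2*I*pi/7)) + 1*(exp(-4*I*pi/7) + exp(2*I*pi/7) + 3*exp(4*I*pi/7))*conj(exp(-6*I*pi/7)) + 1*(exp(-2*I*pi/7) + exp(-6*I*pi/7) + 3*exp(2*I*pi/7))*conj(exp(4*I*pi/7))]
      = (1/7)[(5) + (exp(-4*I*pi/7) + exp(6*I*pi/7) + 3*exp(2*I*pi/7)) + (exp(-2*I*pi/7) + exp(6*I*pi/7) + 3*exp(4*I*pi/7)) + (exp(2*I*pi/7) + exp(4*I*pi/7) + 3*exp(6*I*pi/7)) + (3*exp(-6*I*pi/7) + exp(-4*I*pi/7) + exp(-2*I*pi/7)) + (3*exp(-4*I*pi/7) + exp(-6*I*pi/7) + exp(2*I*pi/7)) + (3*exp(-2*I*pi/7) + exp(-6*I*pi/7) + exp(4*I*pi/7))] = 0/7 = 0
  <chi_rho, chi_6> = (1/7)[1*(5)*conj(1) + 1*(3*exp(-2*I*pi/7) + exp(6*I*pi/7) + exp(2*I*pi/7))*conj(exp(-2*I*pi/7)) + 1*(3*exp(-4*I*pi/7) + exp(-2*I*pi/7) + exp(4*I*pi/7))*conj(exp(-4*I*pi/7)) + 1*(3*exp(-6*I*pi/7) + exp(6*I*pi/7) + exp(4*I*pi/7))*conj(exp(-6*I*pi/7)) + 1*(exp(-4*I*pi/7) + exp(-6*I*pi/7) + 3*exp(6*I*pi/7))*conj(exp(6*I*pi/7)) + 1*(exp(-4*I*pi/7) + exp(2*I*pi/7) + 3*exp(4*I*pi/7))*conj(exp(4*I*pi/7)) + 1*(exp(-2*I*pi/7) + exp(-6*I*pi/7) + 3*exp(2*I*pi/7))*conj(exp(2*I*pi/7))]
      = (1/7)[(5) + (3 + exp(-6*I*pi/7) + exp(4*I*pi/7)) + (3 + exp(-6*I*pi/7) + exp(2*I*pi/7)) + (3 + exp(-4*I*pi/7) + exp(-2*I*pi/7)) + (3 + exp(2*I*pi/7) + exp(4*I*pi/7)) + (3 + exp(-2*I*pi/7) + exp(6*I*pi/7)) + (3 + exp(-4*I*pi/7) + exp(6*I*pi/7))] = 21/7 = 3
(Exp terms are combined using exp(i*s)*conj(exp(i*t)) = exp(i*(s-t)), and sums of them are collapsed using the identity that for every m > 1 the m distinct m-th roots of unity sum to 0, e.g. 1 + exp(2*I*pi/3) + exp(-2*I*pi/3) = 0.)
Dimension check: dim(rho) = sum (mult * dim) = 0*1 + 1*1 + 0*1 + 1*1 + 0*1 + 0*1 + 3*1 = 5 = chi_rho(e) = 5.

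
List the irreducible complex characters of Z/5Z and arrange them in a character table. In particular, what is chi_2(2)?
Character table of Z/5Z (irreps indexed chi_0,...,chi_4 with chi_k(m) = zeta_5^(k*m), zeta_5 = exp(2*pi*i/5)):
  irrep \ class  {0} (size 1)  {1} (size 1)    {2} (size 1)    {3} (size 1)    {4} (size 1)  
  chi_0          1             1               1               1               1             
  chi_1          1             exp(2*I*pi/5)   exp(4*I*pi/5)   exp(-4*I*pi/5)  exp(-2*I*pi/5)
  chi_2          1             exp(4*I*pi/5)   exp(-2*I*pi/5)  exp(2*I*pi/5)   exp(-4*I*pi/5)
  chi_3          1             exp(-4*I*pi/5)  exp(2*I*pi/5)   exp(-2*I*pi/5)  exp(4*I*pi/5) 
  chi_4          1             exp(-2*I*pi/5)  exp(-4*I*pi/5)  exp(4*I*pi/5)   exp(2*I*pi/5) 

Spot check: chi_2(2) = zeta_5^(2*2) = zeta_5^4 = exp(-2*I*pi/5).

Working: Z/5Z is abelian, so all 5 irreducible complex representations are 1-dimensional. They are given by chi_k(m) = zeta_5^(k*m) for k = 0,...,4. Row orthogonality: sum_m chi_k(m) conj(chi_l(m)) = 5 * [k = l].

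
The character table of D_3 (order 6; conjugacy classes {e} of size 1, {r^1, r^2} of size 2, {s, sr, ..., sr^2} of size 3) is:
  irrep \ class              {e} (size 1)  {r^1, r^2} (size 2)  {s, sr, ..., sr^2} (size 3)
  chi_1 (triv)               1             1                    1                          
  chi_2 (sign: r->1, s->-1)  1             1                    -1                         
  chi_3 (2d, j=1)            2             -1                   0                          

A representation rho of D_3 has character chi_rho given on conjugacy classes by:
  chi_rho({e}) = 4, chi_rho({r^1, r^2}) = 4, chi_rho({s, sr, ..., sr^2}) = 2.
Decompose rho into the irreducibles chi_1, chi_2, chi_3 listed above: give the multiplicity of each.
Multiplicities: chi_1: 3, chi_2: 1, chi_3: 0.

Use <chi_rho, chi> = (1/|G|) sum_C |C| * chi_rho(C) * conj(chi(C)) with |G| = 6 for each irreducible chi in the table:
  <chi_rho, chi_1> = (1/6)[1*(4)*conj(1) + 2*(4)*conj(1) + 3*(2)*conj(1)]
      = (1/6)[(4) + (8) + (6)] = 18/6 = 3
  <chi_rho, chi_2> = (1/6)[1*(4)*conj(1) + 2*(4)*conj(1) + 3*(2)*conj(-1)]
      = (1/6)[(4) + (8) + (-6)] = 6/6 = 1
  <chi_rho, chi_3> = (1/6)[1*(4)*conj(2) + 2*(4)*conj(-1) + 3*(2)*conj(0)]
      = (1/6)[(8) + (-8) + (0)] = 0/6 = 0
Dimension check: dim(rho) = sum (mult * dim) = 3*1 + 1*1 + 0*2 = 4 = chi_rho(e) = 4.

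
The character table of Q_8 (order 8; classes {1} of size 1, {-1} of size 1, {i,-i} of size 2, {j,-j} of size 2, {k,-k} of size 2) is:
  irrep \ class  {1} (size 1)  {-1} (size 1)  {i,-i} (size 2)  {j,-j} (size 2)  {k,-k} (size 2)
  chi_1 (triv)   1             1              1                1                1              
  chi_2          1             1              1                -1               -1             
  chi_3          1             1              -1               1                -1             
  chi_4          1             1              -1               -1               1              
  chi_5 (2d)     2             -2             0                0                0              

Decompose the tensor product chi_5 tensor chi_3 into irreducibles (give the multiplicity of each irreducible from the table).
chi_5 tensor chi_3 = chi_5 (all other irreducibles have multiplicity 0).

Solution. The character of a tensor product is the pointwise product (chi_5 * chi_3)(C) = chi_5(C) * chi_3(C):
  {1}: (2)*(1), {-1}: (-2)*(1), {i,-i}: (0)*(-1), {j,-j}: (0)*(1), {k,-k}: (0)*(-1)
so (chi_5 * chi_3) takes values
  {1} -> 2, {-1} -> -2, {i,-i} -> 0, {j,-j} -> 0, {k,-k} -> 0.
Now take the inner product of this character with each irreducible chi from the table, <chi_5*chi_3, chi> = (1/8) sum_C |C| (chi_5*chi_3)(C) conj(chi(C)):
  <chi_5*chi_3, chi_1> = (1/8)[1*(2)*conj(1) + 1*(-2)*conj(1) + 2*(0)*conj(1) + 2*(0)*conj(1) + 2*(0)*conj(1)]
      = (1/8)[(2) + (-2) + (0) + (0) + (0)] = 0/8 = 0
  <chi_5*chi_3, chi_2> = (1/8)[1*(2)*conj(1) + 1*(-2)*conj(1) + 2*(0)*conj(1) + 2*(0)*conj(-1) + 2*(0)*conj(-1)]
      = (1/8)[(2) + (-2) + (0) + (0) + (0)] = 0/8 = 0
  <chi_5*chi_3, chi_3> = (1/8)[1*(2)*conj(1) + 1*(-2)*conj(1) + 2*(0)*conj(-1) + 2*(0)*conj(1) + 2*(0)*conj(-1)]
      = (1/8)[(2) + (-2) + (0) + (0) + (0)] = 0/8 = 0
  <chi_5*chi_3, chi_4> = (1/8)[1*(2)*conj(1) + 1*(-2)*conj(1) + 2*(0)*conj(-1) + 2*(0)*conj(-1) + 2*(0)*conj(1)]
      = (1/8)[(2) + (-2) + (0) + (0) + (0)] = 0/8 = 0
  <chi_5*chi_3, chi_5> = (1/8)[1*(2)*conj(2) + 1*(-2)*conj(-2) + 2*(0)*conj(0) + 2*(0)*conj(0) + 2*(0)*conj(0)]
      = (1/8)[(4) + (4) + (0) + (0) + (0)] = 8/8 = 1
Hence the multiplicities are chi_5: 1. Dimension check: dim(chi_5)*dim(chi_3) = 2*1 = 2 and sum (mult * dim) = 1*2 = 2.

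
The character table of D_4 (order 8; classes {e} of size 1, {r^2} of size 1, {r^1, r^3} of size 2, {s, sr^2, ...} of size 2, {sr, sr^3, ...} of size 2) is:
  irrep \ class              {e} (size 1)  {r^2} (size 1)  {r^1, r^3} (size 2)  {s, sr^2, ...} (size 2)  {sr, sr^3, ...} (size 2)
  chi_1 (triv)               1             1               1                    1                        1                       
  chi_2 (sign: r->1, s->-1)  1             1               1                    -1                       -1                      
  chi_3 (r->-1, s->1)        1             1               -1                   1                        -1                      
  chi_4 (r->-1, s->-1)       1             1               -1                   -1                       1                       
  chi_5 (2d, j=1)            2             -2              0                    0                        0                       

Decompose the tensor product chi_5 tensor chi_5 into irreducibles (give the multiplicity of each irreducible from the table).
chi_5 tensor chi_5 = chi_1 + chi_2 + chi_3 + chi_4 (all other irreducibles have multiplicity 0).

Reasoning: The character of a tensor product is the pointwise product (chi_5 * chi_5)(C) = chi_5(C) * chi_5(C):
  {e}: (2)*(2), {r^2}: (-2)*(-2), {r^1, r^3}: (0)*(0), {s, sr^2, ...}: (0)*(0), {sr, sr^3, ...}: (0)*(0)
so (chi_5 * chi_5) takes values
  {e} -> 4, {r^2} -> 4, {r^1, r^3} -> 0, {s, sr^2, ...} -> 0, {sr, sr^3, ...} -> 0.
Now take the inner product of this character with each irreducible chi from the table, <chi_5*chi_5, chi> = (1/8) sum_C |C| (chi_5*chi_5)(C) conj(chi(C)):
  <chi_5*chi_5, chi_1> = (1/8)[1*(4)*conj(1) + 1*(4)*conj(1) + 2*(0)*conj(1) + 2*(0)*conj(1) + 2*(0)*conj(1)]
      = (1/8)[(4) + (4) + (0) + (0) + (0)] = 8/8 = 1
  <chi_5*chi_5, chi_2> = (1/8)[1*(4)*conj(1) + 1*(4)*conj(1) + 2*(0)*conj(1) + 2*(0)*conj(-1) + 2*(0)*conj(-1)]
      = (1/8)[(4) + (4) + (0) + (0) + (0)] = 8/8 = 1
  <chi_5*chi_5, chi_3> = (1/8)[1*(4)*conj(1) + 1*(4)*conj(1) + 2*(0)*conj(-1) + 2*(0)*conj(1) + 2*(0)*conj(-1)]
      = (1/8)[(4) + (4) + (0) + (0) + (0)] = 8/8 = 1
  <chi_5*chi_5, chi_4> = (1/8)[1*(4)*conj(1) + 1*(4)*conj(1) + 2*(0)*conj(-1) + 2*(0)*conj(-1) + 2*(0)*conj(1)]
      = (1/8)[(4) + (4) + (0) + (0) + (0)] = 8/8 = 1
  <chi_5*chi_5, chi_5> = (1/8)[1*(4)*conj(2) + 1*(4)*conj(-2) + 2*(0)*conj(0) + 2*(0)*conj(0) + 2*(0)*conj(0)]
      = (1/8)[(8) + (-8) + (0) + (0) + (0)] = 0/8 = 0
Hence the multiplicities are chi_1: 1, chi_2: 1, chi_3: 1, chi_4: 1. Dimension check: dim(chi_5)*dim(chi_5) = 2*2 = 4 and sum (mult * dim) = 1*1 + 1*1 + 1*1 + 1*1 = 4.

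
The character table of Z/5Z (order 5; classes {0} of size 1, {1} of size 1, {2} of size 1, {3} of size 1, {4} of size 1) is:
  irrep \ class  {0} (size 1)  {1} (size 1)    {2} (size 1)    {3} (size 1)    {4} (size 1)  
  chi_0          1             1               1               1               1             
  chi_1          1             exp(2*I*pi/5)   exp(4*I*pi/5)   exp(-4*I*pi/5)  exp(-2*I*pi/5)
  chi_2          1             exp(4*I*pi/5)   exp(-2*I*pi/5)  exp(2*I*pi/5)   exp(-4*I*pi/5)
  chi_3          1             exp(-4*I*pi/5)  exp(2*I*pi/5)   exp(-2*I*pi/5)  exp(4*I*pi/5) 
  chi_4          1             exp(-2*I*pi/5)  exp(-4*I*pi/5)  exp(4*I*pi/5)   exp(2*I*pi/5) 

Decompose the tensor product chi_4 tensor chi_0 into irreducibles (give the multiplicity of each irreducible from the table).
chi_4 tensor chi_0 = chi_4 (all other irreducibles have multiplicity 0).

Working: The character of a tensor product is the pointwise product (chi_4 * chi_0)(C) = chi_4(C) * chi_0(C):
  {0}: (1)*(1), {1}: (exp(-2*I*pi/5))*(1), {2}: (exp(-4*I*pi/5))*(1), {3}: (exp(4*I*pi/5))*(1), {4}: (exp(2*I*pi/5))*(1)
so (chi_4 * chi_0) takes values
  {0} -> 1, {1} -> exp(-2*I*pi/5), {2} -> exp(-4*I*pi/5), {3} -> exp(4*I*pi/5), {4} -> exp(2*I*pi/5).
Now take the inner product of this character with each irreducible chi from the table, <chi_4*chi_0, chi> = (1/5) sum_C |C| (chi_4*chi_0)(C) conj(chi(C)):
  <chi_4*chi_0, chi_0> = (1/5)[1*(1)*conj(1) + 1*(exp(-2*I*pi/5))*conj(1) + 1*(exp(-4*I*pi/5))*conj(1) + 1*(exp(4*I*pi/5))*conj(1) + 1*(exp(2*I*pi/5))*conj(1)]
      = (1/5)[(1) + (exp(-2*I*pi/5)) + (exp(-4*I*pi/5)) + (exp(4*I*pi/5)) + (exp(2*I*pi/5))] = 0/5 = 0
  <chi_4*chi_0, chi_1> = (1/5)[1*(1)*conj(1) + 1*(exp(-2*I*pi/5))*conj(exp(2*I*pi/5)) + 1*(exp(-4*I*pi/5))*conj(exp(4*I*pi/5)) + 1*(exp(4*I*pi/5))*conj(exp(-4*I*pi/5)) + 1*(exp(2*I*pi/5))*conj(exp(-2*I*pi/5))]
      = (1/5)[(1) + (exp(-4*I*pi/5)) + (exp(2*I*pi/5)) + (exp(-2*I*pi/5)) + (exp(4*I*pi/5))] = 0/5 = 0
  <chi_4*chi_0, chi_2> = (1/5)[1*(1)*conj(1) + 1*(exp(-2*I*pi/5))*conj(exp(4*I*pi/5)) + 1*(exp(-4*I*pi/5))*conj(exp(-2*I*pi/5)) + 1*(exp(4*I*pi/5))*conj(exp(2*I*pi/5)) + 1*(exp(2*I*pi/5))*conj(exp(-4*I*pi/5))]
      = (1/5)[(1) + (exp(4*I*pi/5)) + (exp(-2*I*pi/5)) + (exp(2*I*pi/5)) + (exp(-4*I*pi/5))] = 0/5 = 0
  <chi_4*chi_0, chi_3> = (1/5)[1*(1)*conj(1) + 1*(exp(-2*I*pi/5))*conj(exp(-4*I*pi/5)) + 1*(exp(-4*I*pi/5))*conj(exp(2*I*pi/5)) + 1*(exp(4*I*pi/5))*conj(exp(-2*I*pi/5)) + 1*(exp(2*I*pi/5))*conj(exp(4*I*pi/5))]
      = (1/5)[(1) + (exp(2*I*pi/5)) + (exp(4*I*pi/5)) + (exp(-4*I*pi/5)) + (exp(-2*I*pi/5))] = 0/5 = 0
  <chi_4*chi_0, chi_4> = (1/5)[1*(1)*conj(1) + 1*(exp(-2*I*pi/5))*conj(exp(-2*I*pi/5)) + 1*(exp(-4*I*pi/5))*conj(exp(-4*I*pi/5)) + 1*(exp(4*I*pi/5))*conj(exp(4*I*pi/5)) + 1*(exp(2*I*pi/5))*conj(exp(2*I*pi/5))]
      = (1/5)[(1) + (1) + (1) + (1) + (1)] = 5/5 = 1
(Exp terms are combined using exp(i*s)*conj(exp(i*t)) = exp(i*(s-t)), and sums of them are collapsed using the identity that for every m > 1 the m distinct m-th roots of unity sum to 0, e.g. 1 + exp(2*I*pi/3) + exp(-2*I*pi/3) = 0.)
Hence the multiplicities are chi_4: 1. Dimension check: dim(chi_4)*dim(chi_0) = 1*1 = 1 and sum (mult * dim) = 1*1 = 1.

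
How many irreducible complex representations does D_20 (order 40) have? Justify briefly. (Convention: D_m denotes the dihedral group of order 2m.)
13

Explanation: The number of irreducible complex representations of a finite group equals its number of conjugacy classes. D_20 has 13 conjugacy classes (n/2 + 3 for n even), so D_20 (order 40) has exactly 13 irreducible complex representations.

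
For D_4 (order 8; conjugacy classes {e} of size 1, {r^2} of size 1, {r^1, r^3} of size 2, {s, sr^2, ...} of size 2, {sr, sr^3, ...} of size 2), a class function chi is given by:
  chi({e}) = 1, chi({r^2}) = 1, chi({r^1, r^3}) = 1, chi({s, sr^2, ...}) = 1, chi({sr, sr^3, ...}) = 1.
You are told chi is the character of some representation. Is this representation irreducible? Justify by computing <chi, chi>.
Irreducible: <chi, chi> = 1.

Solution. <chi, chi> = (1/|G|) sum_C |C| * |chi(C)|^2 = (1/8)[1*|1|^2 + 1*|1|^2 + 2*|1|^2 + 2*|1|^2 + 2*|1|^2]
  = (1/8)[(1) + (1) + (2) + (2) + (2)] = 8/8 = 1.
A character is irreducible iff <chi, chi> = 1, so this representation is irreducible.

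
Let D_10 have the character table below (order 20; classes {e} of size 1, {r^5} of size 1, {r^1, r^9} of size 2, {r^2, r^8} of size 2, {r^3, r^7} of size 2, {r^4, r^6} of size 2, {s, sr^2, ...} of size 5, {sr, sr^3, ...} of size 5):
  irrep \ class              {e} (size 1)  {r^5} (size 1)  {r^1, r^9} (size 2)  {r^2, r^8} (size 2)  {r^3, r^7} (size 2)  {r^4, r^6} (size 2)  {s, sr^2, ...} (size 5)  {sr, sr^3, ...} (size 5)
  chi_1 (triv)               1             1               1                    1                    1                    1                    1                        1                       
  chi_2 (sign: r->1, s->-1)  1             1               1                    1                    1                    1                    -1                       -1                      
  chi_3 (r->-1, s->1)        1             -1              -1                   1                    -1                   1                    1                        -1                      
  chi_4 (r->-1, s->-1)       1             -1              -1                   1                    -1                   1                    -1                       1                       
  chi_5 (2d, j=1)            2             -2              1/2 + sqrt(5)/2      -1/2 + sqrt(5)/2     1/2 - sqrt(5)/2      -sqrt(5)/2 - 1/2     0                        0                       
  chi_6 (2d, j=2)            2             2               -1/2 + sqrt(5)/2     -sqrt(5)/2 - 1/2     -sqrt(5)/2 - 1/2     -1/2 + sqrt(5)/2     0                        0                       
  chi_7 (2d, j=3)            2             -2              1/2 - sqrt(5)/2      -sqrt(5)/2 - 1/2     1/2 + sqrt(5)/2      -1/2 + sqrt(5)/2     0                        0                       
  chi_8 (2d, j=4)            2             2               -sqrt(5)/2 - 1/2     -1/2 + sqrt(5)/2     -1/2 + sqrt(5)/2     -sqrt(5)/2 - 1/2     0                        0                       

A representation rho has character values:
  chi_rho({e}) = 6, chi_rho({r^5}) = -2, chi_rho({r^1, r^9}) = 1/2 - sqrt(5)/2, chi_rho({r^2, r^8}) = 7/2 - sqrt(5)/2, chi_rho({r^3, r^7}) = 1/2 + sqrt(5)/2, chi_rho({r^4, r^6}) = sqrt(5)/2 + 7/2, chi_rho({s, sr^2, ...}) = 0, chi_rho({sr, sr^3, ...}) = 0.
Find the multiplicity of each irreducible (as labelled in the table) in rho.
Multiplicities: chi_1: 1, chi_2: 1, chi_3: 1, chi_4: 1, chi_5: 0, chi_6: 0, chi_7: 1, chi_8: 0.

Working: Use <chi_rho, chi> = (1/|G|) sum_C |C| * chi_rho(C) * conj(chi(C)) with |G| = 20 for each irreducible chi in the table:
  <chi_rho, chi_1> = (1/20)[1*(6)*conj(1) + 1*(-2)*conj(1) + 2*(1/2 - sqrt(5)/2)*conj(1) + 2*(7/2 - sqrt(5)/2)*conj(1) + 2*(1/2 + sqrt(5)/2)*conj(1) + 2*(sqrt(5)/2 + 7/2)*conj(1) + 5*(0)*conj(1) + 5*(0)*conj(1)]
      = (1/20)[(6) + (-2) + (1 - sqrt(5)) + (7 - sqrt(5)) + (1 + sqrt(5)) + (sqrt(5) + 7) + (0) + (0)] = 20/20 = 1
  <chi_rho, chi_2> = (1/20)[1*(6)*conj(1) + 1*(-2)*conj(1) + 2*(1/2 - sqrt(5)/2)*conj(1) + 2*(7/2 - sqrt(5)/2)*conj(1) + 2*(1/2 + sqrt(5)/2)*conj(1) + 2*(sqrt(5)/2 + 7/2)*conj(1) + 5*(0)*conj(-1) + 5*(0)*conj(-1)]
      = (1/20)[(6) + (-2) + (1 - sqrt(5)) + (7 - sqrt(5)) + (1 + sqrt(5)) + (sqrt(5) + 7) + (0) + (0)] = 20/20 = 1
  <chi_rho, chi_3> = (1/20)[1*(6)*conj(1) + 1*(-2)*conj(-1) + 2*(1/2 - sqrt(5)/2)*conj(-1) + 2*(7/2 - sqrt(5)/2)*conj(1) + 2*(1/2 + sqrt(5)/2)*conj(-1) + 2*(sqrt(5)/2 + 7/2)*conj(1) + 5*(0)*conj(1) + 5*(0)*conj(-1)]
      = (1/20)[(6) + (2) + (-1 + sqrt(5)) + (7 - sqrt(5)) + (-sqrt(5) - 1) + (sqrt(5) + 7) + (0) + (0)] = 20/20 = 1
  <chi_rho, chi_4> = (1/20)[1*(6)*conj(1) + 1*(-2)*conj(-1) + 2*(1/2 - sqrt(5)/2)*conj(-1) + 2*(7/2 - sqrt(5)/2)*conj(1) + 2*(1/2 + sqrt(5)/2)*conj(-1) + 2*(sqrt(5)/2 + 7/2)*conj(1) + 5*(0)*conj(-1) + 5*(0)*conj(1)]
      = (1/20)[(6) + (2) + (-1 + sqrt(5)) + (7 - sqrt(5)) + (-sqrt(5) - 1) + (sqrt(5) + 7) + (0) + (0)] = 20/20 = 1
  <chi_rho, chi_5> = (1/20)[1*(6)*conj(2) + 1*(-2)*conj(-2) + 2*(1/2 - sqrt(5)/2)*conj(1/2 + sqrt(5)/2) + 2*(7/2 - sqrt(5)/2)*conj(-1/2 + sqrt(5)/2) + 2*(1/2 + sqrt(5)/2)*conj(1/2 - sqrt(5)/2) + 2*(sqrt(5)/2 + 7/2)*conj(-sqrt(5)/2 - 1/2) + 5*(0)*conj(0) + 5*(0)*conj(0)]
      = (1/20)[(12) + (4) + (-2) + (-6 + 4*sqrt(5)) + (-2) + (-4*sqrt(5) - 6) + (0) + (0)] = 0/20 = 0
  <chi_rho, chi_6> = (1/20)[1*(6)*conj(2) + 1*(-2)*conj(2) + 2*(1/2 - sqrt(5)/2)*conj(-1/2 + sqrt(5)/2) + 2*(7/2 - sqrt(5)/2)*conj(-sqrt(5)/2 - 1/2) + 2*(1/2 + sqrt(5)/2)*conj(-sqrt(5)/2 - 1/2) + 2*(sqrt(5)/2 + 7/2)*conj(-1/2 + sqrt(5)/2) + 5*(0)*conj(0) + 5*(0)*conj(0)]
      = (1/20)[(12) + (-4) + (-3 + sqrt(5)) + (-3*sqrt(5) - 1) + (-3 - sqrt(5)) + (-1 + 3*sqrt(5)) + (0) + (0)] = 0/20 = 0
  <chi_rho, chi_7> = (1/20)[1*(6)*conj(2) + 1*(-2)*conj(-2) + 2*(1/2 - sqrt(5)/2)*conj(1/2 - sqrt(5)/2) + 2*(7/2 - sqrt(5)/2)*conj(-sqrt(5)/2 - 1/2) + 2*(1/2 + sqrt(5)/2)*conj(1/2 + sqrt(5)/2) + 2*(sqrt(5)/2 + 7/2)*conj(-1/2 + sqrt(5)/2) + 5*(0)*conj(0) + 5*(0)*conj(0)]
      = (1/20)[(12) + (4) + (3 - sqrt(5)) + (-3*sqrt(5) - 1) + (sqrt(5) + 3) + (-1 + 3*sqrt(5)) + (0) + (0)] = 20/20 = 1
  <chi_rho, chi_8> = (1/20)[1*(6)*conj(2) + 1*(-2)*conj(2) + 2*(1/2 - sqrt(5)/2)*conj(-sqrt(5)/2 - 1/2) + 2*(7/2 - sqrt(5)/2)*conj(-1/2 + sqrt(5)/2) + 2*(1/2 + sqrt(5)/2)*conj(-1/2 + sqrt(5)/2) + 2*(sqrt(5)/2 + 7/2)*conj(-sqrt(5)/2 - 1/2) + 5*(0)*conj(0) + 5*(0)*conj(0)]
      = (1/20)[(12) + (-4) + (2) + (-6 + 4*sqrt(5)) + (2) + (-4*sqrt(5) - 6) + (0) + (0)] = 0/20 = 0
Dimension check: dim(rho) = sum (mult * dim) = 1*1 + 1*1 + 1*1 + 1*1 + 0*2 + 0*2 + 1*2 + 0*2 = 6 = chi_rho(e) = 6.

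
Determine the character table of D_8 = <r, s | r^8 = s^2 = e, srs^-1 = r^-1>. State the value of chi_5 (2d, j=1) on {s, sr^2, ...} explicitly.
Conjugacy classes: {e} of size 1, {r^4} of size 1, {r^1, r^7} of size 2, {r^2, r^6} of size 2, {r^3, r^5} of size 2, {s, sr^2, ...} of size 4, {sr, sr^3, ...} of size 4.
Character table:
  irrep \ class              {e} (size 1)  {r^4} (size 1)  {r^1, r^7} (size 2)  {r^2, r^6} (size 2)  {r^3, r^5} (size 2)  {s, sr^2, ...} (size 4)  {sr, sr^3, ...} (size 4)
  chi_1 (triv)               1             1               1                    1                    1                    1                        1                       
  chi_2 (sign: r->1, s->-1)  1             1               1                    1                    1                    -1                       -1                      
  chi_3 (r->-1, s->1)        1             1               -1                   1                    -1                   1                        -1                      
  chi_4 (r->-1, s->-1)       1             1               -1                   1                    -1                   -1                       1                       
  chi_5 (2d, j=1)            2             -2              sqrt(2)              0                    -sqrt(2)             0                        0                       
  chi_6 (2d, j=2)            2             2               0                    -2                   0                    0                        0                       
  chi_7 (2d, j=3)            2             -2              -sqrt(2)             0                    sqrt(2)              0                        0                       

Spot check: chi_5 (2d, j=1) on {s, sr^2, ...} = 0.

Why: D_8 has order 2*8 = 16 with 7 conjugacy classes, hence 7 irreducibles. Sum of squared dims 1 + 1 + 1 + 1 + 4 + 4 + 4 = 16 = |G|. Linear characters come from the abelianisation; the 2-dimensional irreps have character r^k -> 2*cos(2*pi*j*k/8), reflections -> 0.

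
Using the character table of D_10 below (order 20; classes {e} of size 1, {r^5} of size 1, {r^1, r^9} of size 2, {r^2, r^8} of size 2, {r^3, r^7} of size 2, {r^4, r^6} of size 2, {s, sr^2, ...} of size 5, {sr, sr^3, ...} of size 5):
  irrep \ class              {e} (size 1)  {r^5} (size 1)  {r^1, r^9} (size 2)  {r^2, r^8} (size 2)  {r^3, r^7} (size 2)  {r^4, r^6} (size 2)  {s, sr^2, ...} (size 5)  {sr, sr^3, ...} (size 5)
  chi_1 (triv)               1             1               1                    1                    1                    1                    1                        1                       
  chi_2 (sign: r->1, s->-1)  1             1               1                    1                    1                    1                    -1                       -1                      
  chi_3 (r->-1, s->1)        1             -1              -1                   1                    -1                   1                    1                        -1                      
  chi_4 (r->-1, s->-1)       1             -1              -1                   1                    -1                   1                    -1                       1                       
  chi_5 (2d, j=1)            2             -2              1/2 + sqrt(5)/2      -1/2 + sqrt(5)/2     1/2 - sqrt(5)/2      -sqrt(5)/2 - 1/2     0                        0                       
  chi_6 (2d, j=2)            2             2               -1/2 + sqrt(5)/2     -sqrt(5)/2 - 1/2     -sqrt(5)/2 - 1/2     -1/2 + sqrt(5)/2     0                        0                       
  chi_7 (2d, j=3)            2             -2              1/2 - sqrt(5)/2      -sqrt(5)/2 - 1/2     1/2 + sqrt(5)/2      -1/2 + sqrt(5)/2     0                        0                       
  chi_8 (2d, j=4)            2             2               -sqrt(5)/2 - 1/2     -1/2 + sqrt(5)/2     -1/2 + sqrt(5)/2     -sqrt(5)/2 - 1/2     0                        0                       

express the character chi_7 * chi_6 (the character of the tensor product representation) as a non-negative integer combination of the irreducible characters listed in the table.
chi_7 tensor chi_6 = chi_3 + chi_4 + chi_5 (all other irreducibles have multiplicity 0).

Derivation: The character of a tensor product is the pointwise product (chi_7 * chi_6)(C) = chi_7(C) * chi_6(C):
  {e}: (2)*(2), {r^5}: (-2)*(2), {r^1, r^9}: (1/2 - sqrt(5)/2)*(-1/2 + sqrt(5)/2), {r^2, r^8}: (-sqrt(5)/2 - 1/2)*(-sqrt(5)/2 - 1/2), {r^3, r^7}: (1/2 + sqrt(5)/2)*(-sqrt(5)/2 - 1/2), {r^4, r^6}: (-1/2 + sqrt(5)/2)*(-1/2 + sqrt(5)/2), {s, sr^2, ...}: (0)*(0), {sr, sr^3, ...}: (0)*(0)
so (chi_7 * chi_6) takes values
  {e} -> 4, {r^5} -> -4, {r^1, r^9} -> -3/2 + sqrt(5)/2, {r^2, r^8} -> sqrt(5)/2 + 3/2, {r^3, r^7} -> -3/2 - sqrt(5)/2, {r^4, r^6} -> 3/2 - sqrt(5)/2, {s, sr^2, ...} -> 0, {sr, sr^3, ...} -> 0.
Now take the inner product of this character with each irreducible chi from the table, <chi_7*chi_6, chi> = (1/20) sum_C |C| (chi_7*chi_6)(C) conj(chi(C)):
  <chi_7*chi_6, chi_1> = (1/20)[1*(4)*conj(1) + 1*(-4)*conj(1) + 2*(-3/2 + sqrt(5)/2)*conj(1) + 2*(sqrt(5)/2 + 3/2)*conj(1) + 2*(-3/2 - sqrt(5)/2)*conj(1) + 2*(3/2 - sqrt(5)/2)*conj(1) + 5*(0)*conj(1) + 5*(0)*conj(1)]
      = (1/20)[(4) + (-4) + (-3 + sqrt(5)) + (sqrt(5) + 3) + (-3 - sqrt(5)) + (3 - sqrt(5)) + (0) + (0)] = 0/20 = 0
  <chi_7*chi_6, chi_2> = (1/20)[1*(4)*conj(1) + 1*(-4)*conj(1) + 2*(-3/2 + sqrt(5)/2)*conj(1) + 2*(sqrt(5)/2 + 3/2)*conj(1) + 2*(-3/2 - sqrt(5)/2)*conj(1) + 2*(3/2 - sqrt(5)/2)*conj(1) + 5*(0)*conj(-1) + 5*(0)*conj(-1)]
      = (1/20)[(4) + (-4) + (-3 + sqrt(5)) + (sqrt(5) + 3) + (-3 - sqrt(5)) + (3 - sqrt(5)) + (0) + (0)] = 0/20 = 0
  <chi_7*chi_6, chi_3> = (1/20)[1*(4)*conj(1) + 1*(-4)*conj(-1) + 2*(-3/2 + sqrt(5)/2)*conj(-1) + 2*(sqrt(5)/2 + 3/2)*conj(1) + 2*(-3/2 - sqrt(5)/2)*conj(-1) + 2*(3/2 - sqrt(5)/2)*conj(1) + 5*(0)*conj(1) + 5*(0)*conj(-1)]
      = (1/20)[(4) + (4) + (3 - sqrt(5)) + (sqrt(5) + 3) + (sqrt(5) + 3) + (3 - sqrt(5)) + (0) + (0)] = 20/20 = 1
  <chi_7*chi_6, chi_4> = (1/20)[1*(4)*conj(1) + 1*(-4)*conj(-1) + 2*(-3/2 + sqrt(5)/2)*conj(-1) + 2*(sqrt(5)/2 + 3/2)*conj(1) + 2*(-3/2 - sqrt(5)/2)*conj(-1) + 2*(3/2 - sqrt(5)/2)*conj(1) + 5*(0)*conj(-1) + 5*(0)*conj(1)]
      = (1/20)[(4) + (4) + (3 - sqrt(5)) + (sqrt(5) + 3) + (sqrt(5) + 3) + (3 - sqrt(5)) + (0) + (0)] = 20/20 = 1
  <chi_7*chi_6, chi_5> = (1/20)[1*(4)*conj(2) + 1*(-4)*conj(-2) + 2*(-3/2 + sqrt(5)/2)*conj(1/2 + sqrt(5)/2) + 2*(sqrt(5)/2 + 3/2)*conj(-1/2 + sqrt(5)/2) + 2*(-3/2 - sqrt(5)/2)*conj(1/2 - sqrt(5)/2) + 2*(3/2 - sqrt(5)/2)*conj(-sqrt(5)/2 - 1/2) + 5*(0)*conj(0) + 5*(0)*conj(0)]
      = (1/20)[(8) + (8) + (1 - sqrt(5)) + (1 + sqrt(5)) + (1 + sqrt(5)) + (1 - sqrt(5)) + (0) + (0)] = 20/20 = 1
  <chi_7*chi_6, chi_6> = (1/20)[1*(4)*conj(2) + 1*(-4)*conj(2) + 2*(-3/2 + sqrt(5)/2)*conj(-1/2 + sqrt(5)/2) + 2*(sqrt(5)/2 + 3/2)*conj(-sqrt(5)/2 - 1/2) + 2*(-3/2 - sqrt(5)/2)*conj(-sqrt(5)/2 - 1/2) + 2*(3/2 - sqrt(5)/2)*conj(-1/2 + sqrt(5)/2) + 5*(0)*conj(0) + 5*(0)*conj(0)]
      = (1/20)[(8) + (-8) + (4 - 2*sqrt(5)) + (-2*sqrt(5) - 4) + (4 + 2*sqrt(5)) + (-4 + 2*sqrt(5)) + (0) + (0)] = 0/20 = 0
  <chi_7*chi_6, chi_7> = (1/20)[1*(4)*conj(2) + 1*(-4)*conj(-2) + 2*(-3/2 + sqrt(5)/2)*conj(1/2 - sqrt(5)/2) + 2*(sqrt(5)/2 + 3/2)*conj(-sqrt(5)/2 - 1/2) + 2*(-3/2 - sqrt(5)/2)*conj(1/2 + sqrt(5)/2) + 2*(3/2 - sqrt(5)/2)*conj(-1/2 + sqrt(5)/2) + 5*(0)*conj(0) + 5*(0)*conj(0)]
      = (1/20)[(8) + (8) + (-4 + 2*sqrt(5)) + (-2*sqrt(5) - 4) + (-2*sqrt(5) - 4) + (-4 + 2*sqrt(5)) + (0) + (0)] = 0/20 = 0
  <chi_7*chi_6, chi_8> = (1/20)[1*(4)*conj(2) + 1*(-4)*conj(2) + 2*(-3/2 + sqrt(5)/2)*conj(-sqrt(5)/2 - 1/2) + 2*(sqrt(5)/2 + 3/2)*conj(-1/2 + sqrt(5)/2) + 2*(-3/2 - sqrt(5)/2)*conj(-1/2 + sqrt(5)/2) + 2*(3/2 - sqrt(5)/2)*conj(-sqrt(5)/2 - 1/2) + 5*(0)*conj(0) + 5*(0)*conj(0)]
      = (1/20)[(8) + (-8) + (-1 + sqrt(5)) + (1 + sqrt(5)) + (-sqrt(5) - 1) + (1 - sqrt(5)) + (0) + (0)] = 0/20 = 0
Hence the multiplicities are chi_3: 1, chi_4: 1, chi_5: 1. Dimension check: dim(chi_7)*dim(chi_6) = 2*2 = 4 and sum (mult * dim) = 1*1 + 1*1 + 1*2 = 4.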